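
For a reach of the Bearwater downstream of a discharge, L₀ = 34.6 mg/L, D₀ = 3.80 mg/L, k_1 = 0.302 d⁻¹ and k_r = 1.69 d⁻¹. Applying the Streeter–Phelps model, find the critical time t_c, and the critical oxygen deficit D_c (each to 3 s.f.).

t_c ≈ 0.734 d; D_c ≈ 4.95 mg/L

With k_r/k_1 = 5.596 and 1 − D₀(k_r−k_1)/(k_1 L₀) = 0.4952,
t_c = ln(5.596 × 0.4952) / (1.69 − 0.302) = ln(2.771) / 1.388 = 1.019/1.388 = 0.7344 d.
L(t_c) = L₀ e^(−k_1 t_c) = 34.6 × 0.8011 = 27.72 mg/L, and at the critical point k_r D_c = k_1 L, so D_c = (0.302/1.69) × 27.72 = 4.953 mg/L.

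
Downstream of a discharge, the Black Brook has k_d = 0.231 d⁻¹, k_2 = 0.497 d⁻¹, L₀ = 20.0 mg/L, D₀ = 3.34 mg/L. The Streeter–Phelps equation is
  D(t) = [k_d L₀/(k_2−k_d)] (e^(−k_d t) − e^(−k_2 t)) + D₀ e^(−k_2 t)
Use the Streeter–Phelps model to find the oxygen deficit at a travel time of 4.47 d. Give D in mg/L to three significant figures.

k_d L₀/(k_2−k_d) = 0.231×20.0/(0.497−0.231) = 4.620/0.2660 = 17.37 mg/L.
e^(−k_d t) = e^(−0.231×4.470) = 0.3561; e^(−k_2 t) = e^(−0.497×4.470) = 0.1084.
D = 17.37 × (0.3561 − 0.1084) + 3.34 × 0.1084 = 4.301 + 0.3622 = 4.664 mg/L.

D ≈ 4.66 mg/L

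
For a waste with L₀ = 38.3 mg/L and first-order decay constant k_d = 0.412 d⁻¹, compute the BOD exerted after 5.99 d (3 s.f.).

y_t = L₀(1 − e^(−k_d t)) = 38.3 × (1 − e^(−0.412×5.99))
= 38.3 × (1 − 0.08476) = 38.3 × 0.9152 = 35.05 mg/L.

y ≈ 35.1 mg/L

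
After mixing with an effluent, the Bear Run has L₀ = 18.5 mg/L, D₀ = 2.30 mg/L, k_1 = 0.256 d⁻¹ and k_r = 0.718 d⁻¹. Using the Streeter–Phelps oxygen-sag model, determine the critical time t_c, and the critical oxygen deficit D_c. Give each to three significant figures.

t_c ≈ 1.68 d; D_c ≈ 4.29 mg/L

t_c = [1/(k_r−k_1)] ln[(k_r/k_1)(1 − D₀(k_r−k_1)/(k_1 L₀))]
= [1/(0.718−0.256)] ln[(0.718/0.256)(1 − 2.30×0.4620/(0.256×18.5))]
= (1/0.4620) ln[2.805 × 0.7756] = 2.165 × ln(2.175) = 2.165 × 0.7772 = 1.682 d.
D_c = (k_1/k_r) L₀ e^(−k_1 t_c) = (0.256/0.718) × 18.5 × e^(−0.256×1.682) = 0.3565 × 18.5 × 0.6501 = 4.288 mg/L.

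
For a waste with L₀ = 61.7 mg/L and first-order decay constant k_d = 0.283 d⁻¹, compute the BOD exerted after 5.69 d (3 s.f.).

y_t = L₀(1 − e^(−k_d t)) = 61.7 × (1 − e^(−0.283×5.69))
= 61.7 × (1 − 0.1998) = 61.7 × 0.8002 = 49.37 mg/L.

y ≈ 49.4 mg/L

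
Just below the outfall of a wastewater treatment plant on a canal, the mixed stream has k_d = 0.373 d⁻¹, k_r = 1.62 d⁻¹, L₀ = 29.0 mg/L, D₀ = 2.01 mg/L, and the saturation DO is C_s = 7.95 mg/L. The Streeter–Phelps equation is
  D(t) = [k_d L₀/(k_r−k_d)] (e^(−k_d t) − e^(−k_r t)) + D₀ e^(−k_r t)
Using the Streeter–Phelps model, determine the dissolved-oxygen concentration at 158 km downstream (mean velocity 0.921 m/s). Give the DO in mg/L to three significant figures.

Travel time t = x/v = 158 km / (0.921 m/s) = 158000 m / 0.921 m/s = 171600 s = 1.986 d.
k_d L₀/(k_r−k_d) = 0.373×29.0/(1.62−0.373) = 10.82/1.247 = 8.674 mg/L.
e^(−k_d t) = e^(−0.373×1.986) = 0.4768; e^(−k_r t) = e^(−1.62×1.986) = 0.04009.
D = 8.674 × (0.4768 − 0.04009) + 2.01 × 0.04009 = 3.788 + 0.08058 = 3.869 mg/L.
DO = C_s − D = 7.95 − 3.869 = 4.081 mg/L.

DO ≈ 4.08 mg/L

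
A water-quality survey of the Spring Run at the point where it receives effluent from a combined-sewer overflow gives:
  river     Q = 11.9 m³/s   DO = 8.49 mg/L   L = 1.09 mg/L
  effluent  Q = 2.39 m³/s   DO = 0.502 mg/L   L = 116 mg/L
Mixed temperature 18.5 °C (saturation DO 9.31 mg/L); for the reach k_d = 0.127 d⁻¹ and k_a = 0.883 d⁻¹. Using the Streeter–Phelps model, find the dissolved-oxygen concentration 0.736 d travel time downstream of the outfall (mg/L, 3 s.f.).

DO ≈ 6.86 mg/L

Mixed DO = (11.9×8.49 + 2.39×0.502)/(11.9+2.39) = 102.2/14.29 = 7.154 mg/L.
Mixed L₀ = (11.9×1.09 + 2.39×116)/(14.29) = 290.2/14.29 = 20.31 mg/L.
Initial deficit D₀ = C_s − DO₀ = 9.31 − 7.154 = 2.156 mg/L.
D(0.736) = [0.127×20.31/(0.883−0.127)](e^(−0.127×0.736) − e^(−0.883×0.736)) + 2.156 e^(−0.883×0.736)
= 3.412 × (0.9108 − 0.5221) + 2.156 × 0.5221 = 2.452 mg/L.
DO = 9.31 − 2.452 = 6.858 mg/L.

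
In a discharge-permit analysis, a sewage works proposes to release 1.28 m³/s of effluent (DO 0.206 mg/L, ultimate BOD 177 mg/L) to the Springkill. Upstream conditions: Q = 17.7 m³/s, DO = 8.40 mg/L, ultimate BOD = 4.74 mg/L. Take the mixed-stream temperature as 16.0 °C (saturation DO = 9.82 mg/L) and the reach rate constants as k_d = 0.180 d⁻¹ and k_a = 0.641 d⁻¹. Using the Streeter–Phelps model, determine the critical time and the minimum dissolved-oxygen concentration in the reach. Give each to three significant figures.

t_c ≈ 1.95 d; minimum DO ≈ 6.59 mg/L

Mixed DO = (17.7×8.40 + 1.28×0.206)/(17.7+1.28) = 148.9/18.98 = 7.847 mg/L.
Mixed L₀ = (17.7×4.74 + 1.28×177)/(18.98) = 310.5/18.98 = 16.36 mg/L.
Initial deficit D₀ = C_s − DO₀ = 9.82 − 7.847 = 1.973 mg/L.
t_c = (1/0.4610) ln[(0.641/0.180)(1 − 1.973×0.4610/(0.180×16.36))] = 2.169 × ln(2.461) = 1.954 d.
D_c = (0.180/0.641) × 16.36 × e^(−0.180×1.954) = 0.2808 × 16.36 × 0.7035 = 3.231 mg/L.
Minimum DO = 9.82 − 3.231 = 6.589 mg/L.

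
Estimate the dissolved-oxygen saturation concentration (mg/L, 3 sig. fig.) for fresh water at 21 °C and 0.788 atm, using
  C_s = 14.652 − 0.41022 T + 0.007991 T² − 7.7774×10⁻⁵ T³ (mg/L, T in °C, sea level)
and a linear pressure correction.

At sea level: C_s = 14.652 − 0.41022×21 + 0.007991×21² − 7.7774×10⁻⁵×21³ = 8.841 mg/L.
Pressure correction: C_s' = 8.841 × 0.788 = 6.967 mg/L.

C_s ≈ 6.97 mg/L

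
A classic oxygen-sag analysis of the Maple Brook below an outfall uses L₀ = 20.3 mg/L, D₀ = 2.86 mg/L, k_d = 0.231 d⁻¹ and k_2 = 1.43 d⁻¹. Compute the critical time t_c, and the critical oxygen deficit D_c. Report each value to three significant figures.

t_c = [1/(k_2−k_d)] ln[(k_2/k_d)(1 − D₀(k_2−k_d)/(k_d L₀))]
= [1/(1.43−0.231)] ln[(1.43/0.231)(1 − 2.86×1.199/(0.231×20.3))]
= (1/1.199) ln[6.190 × 0.2687] = 0.8340 × ln(1.664) = 0.8340 × 0.5090 = 0.4245 d.
L(t_c) = L₀ e^(−k_d t_c) = 20.3 × 0.9066 = 18.40 mg/L, and at the critical point k_2 D_c = k_d L, so D_c = (0.231/1.43) × 18.40 = 2.973 mg/L.

t_c ≈ 0.424 d; D_c ≈ 2.97 mg/L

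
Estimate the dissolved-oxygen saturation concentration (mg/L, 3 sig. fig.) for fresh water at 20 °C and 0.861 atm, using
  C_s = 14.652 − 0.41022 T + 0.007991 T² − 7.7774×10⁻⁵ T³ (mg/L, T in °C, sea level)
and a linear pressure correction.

C_s ≈ 7.77 mg/L

At sea level: C_s = 14.652 − 0.41022×20 + 0.007991×20² − 7.7774×10⁻⁵×20³ = 9.022 mg/L.
Pressure correction: C_s' = 9.022 × 0.861 = 7.768 mg/L.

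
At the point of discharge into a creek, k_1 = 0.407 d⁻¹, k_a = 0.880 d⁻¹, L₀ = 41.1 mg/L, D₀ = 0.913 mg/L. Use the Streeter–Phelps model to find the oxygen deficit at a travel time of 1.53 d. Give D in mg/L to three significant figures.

D ≈ 10.0 mg/L

k_1 L₀/(k_a−k_1) = 0.407×41.1/(0.880−0.407) = 16.73/0.4730 = 35.37 mg/L.
e^(−k_1 t) = e^(−0.407×1.530) = 0.5365; e^(−k_a t) = e^(−0.880×1.530) = 0.2602.
D = 35.37 × (0.5365 − 0.2602) + 0.913 × 0.2602 = 9.772 + 0.2375 = 10.01 mg/L.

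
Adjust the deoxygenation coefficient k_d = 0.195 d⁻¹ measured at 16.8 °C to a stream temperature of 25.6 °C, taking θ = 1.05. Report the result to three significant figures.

k_d ≈ 0.300 d⁻¹

k_d(T₂) = k_d(T₁) · θ^(T₂−T₁) = 0.195 × 1.05^(25.6−16.8)
= 0.195 × 1.05^8.80 = 0.195 × 1.536 = 0.2996 d⁻¹.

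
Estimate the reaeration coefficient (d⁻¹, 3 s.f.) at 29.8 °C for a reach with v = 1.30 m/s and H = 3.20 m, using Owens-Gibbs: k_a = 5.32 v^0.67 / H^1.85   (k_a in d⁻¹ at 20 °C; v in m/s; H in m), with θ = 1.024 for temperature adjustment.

k_a(20) = 5.32 × 1.30^0.67 / 3.20^1.85 = 5.32 × 1.192 / 8.601 = 0.7374 d⁻¹.
k_a(29.8) = 0.7374 × 1.024^(29.8−20) = 0.7374 × 1.262 = 0.9304 d⁻¹.

k_a ≈ 0.930 d⁻¹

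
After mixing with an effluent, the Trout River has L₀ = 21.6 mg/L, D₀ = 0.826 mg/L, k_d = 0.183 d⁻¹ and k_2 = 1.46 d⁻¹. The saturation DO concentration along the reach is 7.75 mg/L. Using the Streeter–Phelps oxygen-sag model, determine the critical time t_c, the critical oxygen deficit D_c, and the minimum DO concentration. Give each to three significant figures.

t_c ≈ 1.38 d; D_c ≈ 2.10 mg/L; min DO ≈ 5.65 mg/L

t_c = [1/(k_2−k_d)] ln[(k_2/k_d)(1 − D₀(k_2−k_d)/(k_d L₀))]
= [1/(1.46−0.183)] ln[(1.46/0.183)(1 − 0.826×1.277/(0.183×21.6))]
= (1/1.277) ln[7.978 × 0.7332] = 0.7831 × ln(5.849) = 0.7831 × 1.766 = 1.383 d.
L(t_c) = L₀ e^(−k_d t_c) = 21.6 × 0.7764 = 16.77 mg/L, and at the critical point k_2 D_c = k_d L, so D_c = (0.183/1.46) × 16.77 = 2.102 mg/L.
Minimum DO = C_s − D_c = 7.75 − 2.102 = 5.648 mg/L.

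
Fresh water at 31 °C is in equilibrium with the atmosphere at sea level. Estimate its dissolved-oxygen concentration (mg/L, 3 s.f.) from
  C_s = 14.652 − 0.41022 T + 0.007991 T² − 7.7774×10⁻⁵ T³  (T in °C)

C_s ≈ 7.30 mg/L

C_s = 14.652 − 0.41022×31 + 0.007991×31² − 7.7774×10⁻⁵×31³ = 7.298 mg/L.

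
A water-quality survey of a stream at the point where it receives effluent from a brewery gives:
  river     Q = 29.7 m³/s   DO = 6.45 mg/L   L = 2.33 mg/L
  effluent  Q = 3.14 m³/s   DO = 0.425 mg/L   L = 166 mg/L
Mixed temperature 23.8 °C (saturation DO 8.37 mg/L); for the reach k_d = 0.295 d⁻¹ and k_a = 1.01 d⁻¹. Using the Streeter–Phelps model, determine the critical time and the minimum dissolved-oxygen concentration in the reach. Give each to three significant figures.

t_c ≈ 1.15 d; minimum DO ≈ 4.63 mg/L

Mixed DO = (29.7×6.45 + 3.14×0.425)/(29.7+3.14) = 192.9/32.84 = 5.874 mg/L.
Mixed L₀ = (29.7×2.33 + 3.14×166)/(32.84) = 590.4/32.84 = 17.98 mg/L.
Initial deficit D₀ = C_s − DO₀ = 8.37 − 5.874 = 2.496 mg/L.
t_c = (1/0.7150) ln[(1.01/0.295)(1 − 2.496×0.7150/(0.295×17.98))] = 1.399 × ln(2.272) = 1.148 d.
D_c = (0.295/1.01) × 17.98 × e^(−0.295×1.148) = 0.2921 × 17.98 × 0.7128 = 3.743 mg/L.
Minimum DO = 8.37 − 3.743 = 4.627 mg/L.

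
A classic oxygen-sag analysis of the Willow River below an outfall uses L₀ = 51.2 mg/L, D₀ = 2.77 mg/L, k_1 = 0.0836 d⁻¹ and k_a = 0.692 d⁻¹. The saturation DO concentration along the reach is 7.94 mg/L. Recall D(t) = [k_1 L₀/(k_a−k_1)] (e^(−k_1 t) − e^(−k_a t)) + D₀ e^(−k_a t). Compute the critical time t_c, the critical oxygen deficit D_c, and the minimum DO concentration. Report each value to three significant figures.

t_c ≈ 2.65 d; D_c ≈ 4.96 mg/L; min DO ≈ 2.98 mg/L

With k_a/k_1 = 8.278 and 1 − D₀(k_a−k_1)/(k_1 L₀) = 0.6063,
t_c = ln(8.278 × 0.6063) / (0.692 − 0.0836) = ln(5.018) / 0.6084 = 1.613/0.6084 = 2.651 d.
L(t_c) = L₀ e^(−k_1 t_c) = 51.2 × 0.8012 = 41.02 mg/L, and at the critical point k_a D_c = k_1 L, so D_c = (0.0836/0.692) × 41.02 = 4.956 mg/L.
Minimum DO = C_s − D_c = 7.94 − 4.956 = 2.984 mg/L.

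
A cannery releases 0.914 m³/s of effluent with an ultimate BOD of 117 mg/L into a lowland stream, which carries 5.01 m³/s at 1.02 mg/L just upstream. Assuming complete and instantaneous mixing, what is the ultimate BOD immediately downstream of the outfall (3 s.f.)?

18.9 mg/L

Flow-weighted mixing: C = (Q_r C_r + Q_w C_w)/(Q_r + Q_w)
= (5.01×1.02 + 0.914×117)/(5.01 + 0.914) = 112.0/5.924 = 18.91 mg/L.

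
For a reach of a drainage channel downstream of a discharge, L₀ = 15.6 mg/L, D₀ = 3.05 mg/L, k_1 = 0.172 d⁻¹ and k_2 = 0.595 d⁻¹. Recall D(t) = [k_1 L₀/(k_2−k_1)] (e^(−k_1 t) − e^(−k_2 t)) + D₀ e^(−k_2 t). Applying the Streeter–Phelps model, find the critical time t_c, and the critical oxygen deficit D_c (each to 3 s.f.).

With k_2/k_1 = 3.459 and 1 − D₀(k_2−k_1)/(k_1 L₀) = 0.5192,
t_c = ln(3.459 × 0.5192) / (0.595 − 0.172) = ln(1.796) / 0.4230 = 0.5856/0.4230 = 1.384 d.
L(t_c) = L₀ e^(−k_1 t_c) = 15.6 × 0.7881 = 12.29 mg/L, and at the critical point k_2 D_c = k_1 L, so D_c = (0.172/0.595) × 12.29 = 3.554 mg/L.

t_c ≈ 1.38 d; D_c ≈ 3.55 mg/L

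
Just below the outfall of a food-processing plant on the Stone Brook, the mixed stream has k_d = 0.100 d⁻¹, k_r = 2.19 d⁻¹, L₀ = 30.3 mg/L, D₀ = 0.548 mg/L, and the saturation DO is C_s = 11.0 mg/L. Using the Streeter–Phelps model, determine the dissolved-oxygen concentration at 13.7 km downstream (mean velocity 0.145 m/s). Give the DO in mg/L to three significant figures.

Travel time t = x/v = 13.7 km / (0.145 m/s) = 13700 m / 0.145 m/s = 94480 s = 1.094 d.
k_d L₀/(k_r−k_d) = 0.100×30.3/(2.19−0.100) = 3.030/2.090 = 1.450 mg/L.
e^(−k_d t) = e^(−0.100×1.094) = 0.8964; e^(−k_r t) = e^(−2.19×1.094) = 0.09118.
D = 1.450 × (0.8964 − 0.09118) + 0.548 × 0.09118 = 1.167 + 0.04997 = 1.217 mg/L.
DO = C_s − D = 11.0 − 1.217 = 9.783 mg/L.

DO ≈ 9.78 mg/L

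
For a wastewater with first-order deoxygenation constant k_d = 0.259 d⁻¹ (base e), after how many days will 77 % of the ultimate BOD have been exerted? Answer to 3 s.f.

t ≈ 5.67 d

y/L₀ = 1 − e^(−k_d t) = 0.77 ⇒ e^(−k_d t) = 0.230
t = −ln(0.230) / 0.259 = 1.470 / 0.259 = 5.674 d.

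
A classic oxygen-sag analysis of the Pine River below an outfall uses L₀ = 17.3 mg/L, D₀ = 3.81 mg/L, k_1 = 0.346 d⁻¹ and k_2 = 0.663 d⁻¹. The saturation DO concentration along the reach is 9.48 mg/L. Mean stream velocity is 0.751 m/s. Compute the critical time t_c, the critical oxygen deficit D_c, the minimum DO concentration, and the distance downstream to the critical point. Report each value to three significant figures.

t_c ≈ 1.34 d; D_c ≈ 5.68 mg/L; min DO ≈ 3.80 mg/L; x_c ≈ 87.0 km

t_c = [1/(k_2−k_1)] ln[(k_2/k_1)(1 − D₀(k_2−k_1)/(k_1 L₀))]
= [1/(0.663−0.346)] ln[(0.663/0.346)(1 − 3.81×0.3170/(0.346×17.3))]
= (1/0.3170) ln[1.916 × 0.7982] = 3.155 × ln(1.530) = 3.155 × 0.4250 = 1.341 d.
D_c = (k_1/k_2) L₀ e^(−k_1 t_c) = (0.346/0.663) × 17.3 × e^(−0.346×1.341) = 0.5219 × 17.3 × 0.6289 = 5.678 mg/L.
Minimum DO = C_s − D_c = 9.48 − 5.678 = 3.802 mg/L.
x_c = v t_c = 0.751 m/s × 1.341 d × 86400 s/d = 86990 m ≈ 87.0 km.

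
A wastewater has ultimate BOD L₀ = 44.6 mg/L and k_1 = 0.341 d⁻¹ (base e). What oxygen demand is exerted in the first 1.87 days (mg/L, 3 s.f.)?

y_t = L₀(1 − e^(−k_1 t)) = 44.6 × (1 − e^(−0.341×1.87))
= 44.6 × (1 − 0.5285) = 44.6 × 0.4715 = 21.03 mg/L.

y ≈ 21.0 mg/L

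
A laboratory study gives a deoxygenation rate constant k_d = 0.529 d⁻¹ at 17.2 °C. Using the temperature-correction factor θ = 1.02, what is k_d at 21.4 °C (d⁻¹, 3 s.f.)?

k_d ≈ 0.575 d⁻¹

k_d(T₂) = k_d(T₁) · θ^(T₂−T₁) = 0.529 × 1.02^(21.4−17.2)
= 0.529 × 1.02^4.20 = 0.529 × 1.087 = 0.5749 d⁻¹.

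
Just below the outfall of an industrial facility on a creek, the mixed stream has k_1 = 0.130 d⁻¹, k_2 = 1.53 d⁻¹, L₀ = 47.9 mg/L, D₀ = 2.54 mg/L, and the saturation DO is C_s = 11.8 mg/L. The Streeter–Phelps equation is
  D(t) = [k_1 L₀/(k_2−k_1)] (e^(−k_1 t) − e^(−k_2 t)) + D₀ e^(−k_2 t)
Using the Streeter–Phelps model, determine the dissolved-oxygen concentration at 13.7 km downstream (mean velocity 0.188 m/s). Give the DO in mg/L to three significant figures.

DO ≈ 8.34 mg/L

Travel time t = x/v = 13.7 km / (0.188 m/s) = 13700 m / 0.188 m/s = 72870 s = 0.8434 d.
k_1 L₀/(k_2−k_1) = 0.130×47.9/(1.53−0.130) = 6.227/1.400 = 4.448 mg/L.
e^(−k_1 t) = e^(−0.130×0.8434) = 0.8962; e^(−k_2 t) = e^(−1.53×0.8434) = 0.2751.
D = 4.448 × (0.8962 − 0.2751) + 2.54 × 0.2751 = 2.762 + 0.6989 = 3.461 mg/L.
DO = C_s − D = 11.8 − 3.461 = 8.339 mg/L.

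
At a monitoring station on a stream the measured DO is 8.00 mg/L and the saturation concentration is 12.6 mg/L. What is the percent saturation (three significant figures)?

% saturation = C/C_s × 100 = 8.00/12.6 × 100 = 63.5 %.

63.5 % saturation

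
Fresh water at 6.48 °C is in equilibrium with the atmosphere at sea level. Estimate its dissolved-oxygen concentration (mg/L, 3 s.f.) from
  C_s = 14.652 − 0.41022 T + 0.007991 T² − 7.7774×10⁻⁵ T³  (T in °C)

C_s = 14.652 − 0.41022×6.48 + 0.007991×6.48² − 7.7774×10⁻⁵×6.48³ = 12.31 mg/L.

C_s ≈ 12.3 mg/L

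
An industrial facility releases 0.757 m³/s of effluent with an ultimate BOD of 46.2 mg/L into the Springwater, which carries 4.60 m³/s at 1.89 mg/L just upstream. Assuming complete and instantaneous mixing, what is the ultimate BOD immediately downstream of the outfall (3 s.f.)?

8.15 mg/L

Flow-weighted mixing: C = (Q_r C_r + Q_w C_w)/(Q_r + Q_w)
= (4.60×1.89 + 0.757×46.2)/(4.60 + 0.757) = 43.67/5.357 = 8.151 mg/L.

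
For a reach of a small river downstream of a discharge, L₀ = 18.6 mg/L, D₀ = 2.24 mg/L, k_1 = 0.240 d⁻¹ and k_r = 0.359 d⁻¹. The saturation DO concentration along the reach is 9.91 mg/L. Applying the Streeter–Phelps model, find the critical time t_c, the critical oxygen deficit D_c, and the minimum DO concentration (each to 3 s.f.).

With k_r/k_1 = 1.496 and 1 − D₀(k_r−k_1)/(k_1 L₀) = 0.9403,
t_c = ln(1.496 × 0.9403) / (0.359 − 0.240) = ln(1.407) / 0.1190 = 0.3411/0.1190 = 2.866 d.
D_c = (k_1/k_r) L₀ e^(−k_1 t_c) = (0.240/0.359) × 18.6 × e^(−0.240×2.866) = 0.6685 × 18.6 × 0.5026 = 6.250 mg/L.
Minimum DO = C_s − D_c = 9.91 − 6.250 = 3.660 mg/L.

t_c ≈ 2.87 d; D_c ≈ 6.25 mg/L; min DO ≈ 3.66 mg/L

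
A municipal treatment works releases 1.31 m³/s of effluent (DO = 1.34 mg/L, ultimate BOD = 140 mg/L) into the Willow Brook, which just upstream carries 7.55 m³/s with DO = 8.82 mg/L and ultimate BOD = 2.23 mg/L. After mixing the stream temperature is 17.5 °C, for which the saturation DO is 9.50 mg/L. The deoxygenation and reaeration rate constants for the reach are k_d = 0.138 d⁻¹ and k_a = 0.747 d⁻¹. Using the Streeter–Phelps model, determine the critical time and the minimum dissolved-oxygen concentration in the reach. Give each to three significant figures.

t_c ≈ 2.07 d; minimum DO ≈ 6.36 mg/L

Mixed DO = (7.55×8.82 + 1.31×1.34)/(7.55+1.31) = 68.35/8.860 = 7.714 mg/L.
Mixed L₀ = (7.55×2.23 + 1.31×140)/(8.860) = 200.2/8.860 = 22.60 mg/L.
Initial deficit D₀ = C_s − DO₀ = 9.50 − 7.714 = 1.786 mg/L.
t_c = (1/0.6090) ln[(0.747/0.138)(1 − 1.786×0.6090/(0.138×22.60))] = 1.642 × ln(3.525) = 2.069 d.
D_c = (0.138/0.747) × 22.60 × e^(−0.138×2.069) = 0.1847 × 22.60 × 0.7516 = 3.138 mg/L.
Minimum DO = 9.50 − 3.138 = 6.362 mg/L.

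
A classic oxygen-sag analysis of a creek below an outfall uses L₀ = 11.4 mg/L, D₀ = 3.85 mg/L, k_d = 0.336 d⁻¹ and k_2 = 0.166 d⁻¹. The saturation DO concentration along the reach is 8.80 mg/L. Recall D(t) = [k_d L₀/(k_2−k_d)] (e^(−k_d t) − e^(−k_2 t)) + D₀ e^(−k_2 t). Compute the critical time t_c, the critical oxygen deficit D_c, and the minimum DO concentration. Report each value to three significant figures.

t_c = [1/(k_2−k_d)] ln[(k_2/k_d)(1 − D₀(k_2−k_d)/(k_d L₀))]
= [1/(0.166−0.336)] ln[(0.166/0.336)(1 − 3.85×-0.1700/(0.336×11.4))]
= (1/-0.1700) ln[0.4940 × 1.171] = -5.882 × ln(0.5785) = -5.882 × -0.5474 = 3.220 d.
L(t_c) = L₀ e^(−k_d t_c) = 11.4 × 0.3390 = 3.864 mg/L, and at the critical point k_2 D_c = k_d L, so D_c = (0.336/0.166) × 3.864 = 7.821 mg/L.
Minimum DO = C_s − D_c = 8.80 − 7.821 = 0.9786 mg/L.

t_c ≈ 3.22 d; D_c ≈ 7.82 mg/L; min DO ≈ 0.979 mg/L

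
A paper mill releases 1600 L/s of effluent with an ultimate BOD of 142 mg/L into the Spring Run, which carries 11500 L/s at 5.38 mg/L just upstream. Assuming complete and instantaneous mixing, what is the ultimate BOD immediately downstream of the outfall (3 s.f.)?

22.1 mg/L

Flow-weighted mixing: C = (Q_r C_r + Q_w C_w)/(Q_r + Q_w)
= (11500×5.38 + 1600×142)/(11500 + 1600) = 289100/13100 = 22.07 mg/L.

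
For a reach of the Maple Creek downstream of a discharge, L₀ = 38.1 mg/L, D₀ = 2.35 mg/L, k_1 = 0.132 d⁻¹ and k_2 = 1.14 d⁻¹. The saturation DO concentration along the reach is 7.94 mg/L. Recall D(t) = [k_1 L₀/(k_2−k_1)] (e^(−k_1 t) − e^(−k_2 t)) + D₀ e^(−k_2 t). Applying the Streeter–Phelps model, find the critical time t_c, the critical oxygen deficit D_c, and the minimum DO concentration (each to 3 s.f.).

At the critical point dD/dt = 0, so k_1 L₀ e^(−k_1 t) = k_2 D. Substituting D(t) from the Streeter–Phelps equation and solving for t gives
t_c = ln[(k_2/k_1)(1 − D₀(k_2−k_1)/(k_1 L₀))] / (k_2−k_1).
Here k_2−k_1 = 1.008 d⁻¹ and 1 − D₀(k_2−k_1)/(k_1 L₀) = 1 − 2.35×1.008/(0.132×38.1) = 0.5290, so
t_c = ln(8.636 × 0.5290) / 1.008 = 1.519 / 1.008 = 1.507 d.
L(t_c) = L₀ e^(−k_1 t_c) = 38.1 × 0.8196 = 31.23 mg/L, and at the critical point k_2 D_c = k_1 L, so D_c = (0.132/1.14) × 31.23 = 3.616 mg/L.
Minimum DO = C_s − D_c = 7.94 − 3.616 = 4.324 mg/L.

t_c ≈ 1.51 d; D_c ≈ 3.62 mg/L; min DO ≈ 4.32 mg/L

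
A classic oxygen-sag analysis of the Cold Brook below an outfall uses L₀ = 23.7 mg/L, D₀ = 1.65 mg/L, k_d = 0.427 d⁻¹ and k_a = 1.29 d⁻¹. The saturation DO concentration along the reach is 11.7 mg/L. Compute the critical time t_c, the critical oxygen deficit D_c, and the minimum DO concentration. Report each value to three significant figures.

t_c ≈ 1.11 d; D_c ≈ 4.89 mg/L; min DO ≈ 6.81 mg/L

t_c = [1/(k_a−k_d)] ln[(k_a/k_d)(1 − D₀(k_a−k_d)/(k_d L₀))]
= [1/(1.29−0.427)] ln[(1.29/0.427)(1 − 1.65×0.8630/(0.427×23.7))]
= (1/0.8630) ln[3.021 × 0.8593] = 1.159 × ln(2.596) = 1.159 × 0.9540 = 1.105 d.
L(t_c) = L₀ e^(−k_d t_c) = 23.7 × 0.6237 = 14.78 mg/L, and at the critical point k_a D_c = k_d L, so D_c = (0.427/1.29) × 14.78 = 4.893 mg/L.
Minimum DO = C_s − D_c = 11.7 − 4.893 = 6.807 mg/L.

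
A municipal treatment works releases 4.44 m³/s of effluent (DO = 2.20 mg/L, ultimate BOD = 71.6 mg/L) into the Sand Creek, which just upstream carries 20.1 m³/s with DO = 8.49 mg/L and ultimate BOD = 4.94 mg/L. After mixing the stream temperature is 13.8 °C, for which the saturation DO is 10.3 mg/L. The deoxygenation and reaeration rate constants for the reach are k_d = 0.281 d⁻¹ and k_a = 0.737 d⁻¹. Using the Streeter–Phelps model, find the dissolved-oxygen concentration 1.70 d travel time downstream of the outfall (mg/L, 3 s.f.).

Mixed DO = (20.1×8.49 + 4.44×2.20)/(20.1+4.44) = 180.4/24.54 = 7.352 mg/L.
Mixed L₀ = (20.1×4.94 + 4.44×71.6)/(24.54) = 417.2/24.54 = 17.00 mg/L.
Initial deficit D₀ = C_s − DO₀ = 10.3 − 7.352 = 2.948 mg/L.
D(1.70) = [0.281×17.00/(0.737−0.281)](e^(−0.281×1.70) − e^(−0.737×1.70)) + 2.948 e^(−0.737×1.70)
= 10.48 × (0.6202 − 0.2857) + 2.948 × 0.2857 = 4.347 mg/L.
DO = 10.3 − 4.347 = 5.953 mg/L.

DO ≈ 5.95 mg/L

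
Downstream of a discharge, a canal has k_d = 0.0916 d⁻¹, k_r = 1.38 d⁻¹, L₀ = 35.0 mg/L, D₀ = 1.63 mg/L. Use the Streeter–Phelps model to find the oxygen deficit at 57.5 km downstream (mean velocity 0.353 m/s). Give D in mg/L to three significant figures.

Travel time t = x/v = 57.5 km / (0.353 m/s) = 57500 m / 0.353 m/s = 162900 s = 1.885 d.
k_d L₀/(k_r−k_d) = 0.0916×35.0/(1.38−0.0916) = 3.206/1.288 = 2.488 mg/L.
e^(−k_d t) = e^(−0.0916×1.885) = 0.8414; e^(−k_r t) = e^(−1.38×1.885) = 0.07415.
D = 2.488 × (0.8414 − 0.07415) + 1.63 × 0.07415 = 1.909 + 0.1209 = 2.030 mg/L.

D ≈ 2.03 mg/L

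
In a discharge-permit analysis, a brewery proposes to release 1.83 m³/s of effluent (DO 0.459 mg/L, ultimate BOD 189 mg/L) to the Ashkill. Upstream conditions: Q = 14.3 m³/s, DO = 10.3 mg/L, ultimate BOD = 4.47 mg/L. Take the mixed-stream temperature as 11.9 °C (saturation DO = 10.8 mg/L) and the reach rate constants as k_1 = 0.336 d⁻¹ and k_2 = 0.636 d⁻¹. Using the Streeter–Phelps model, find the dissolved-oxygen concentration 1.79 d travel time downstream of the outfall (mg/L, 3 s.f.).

DO ≈ 3.80 mg/L

Mixed DO = (14.3×10.3 + 1.83×0.459)/(14.3+1.83) = 148.1/16.13 = 9.184 mg/L.
Mixed L₀ = (14.3×4.47 + 1.83×189)/(16.13) = 409.8/16.13 = 25.41 mg/L.
Initial deficit D₀ = C_s − DO₀ = 10.8 − 9.184 = 1.616 mg/L.
D(1.79) = [0.336×25.41/(0.636−0.336)](e^(−0.336×1.79) − e^(−0.636×1.79)) + 1.616 e^(−0.636×1.79)
= 28.45 × (0.5480 − 0.3203) + 1.616 × 0.3203 = 6.997 mg/L.
DO = 10.8 − 6.997 = 3.803 mg/L.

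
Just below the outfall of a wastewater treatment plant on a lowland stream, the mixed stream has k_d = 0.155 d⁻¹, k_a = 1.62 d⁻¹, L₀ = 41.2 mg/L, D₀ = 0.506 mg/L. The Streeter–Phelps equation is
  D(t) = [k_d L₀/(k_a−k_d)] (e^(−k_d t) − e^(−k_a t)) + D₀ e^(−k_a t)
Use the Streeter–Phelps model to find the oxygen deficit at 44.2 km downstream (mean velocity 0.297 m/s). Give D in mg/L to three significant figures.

Travel time t = x/v = 44.2 km / (0.297 m/s) = 44200 m / 0.297 m/s = 148800 s = 1.722 d.
k_d L₀/(k_a−k_d) = 0.155×41.2/(1.62−0.155) = 6.386/1.465 = 4.359 mg/L.
e^(−k_d t) = e^(−0.155×1.722) = 0.7657; e^(−k_a t) = e^(−1.62×1.722) = 0.06140.
D = 4.359 × (0.7657 − 0.06140) + 0.506 × 0.06140 = 3.070 + 0.03107 = 3.101 mg/L.

D ≈ 3.10 mg/L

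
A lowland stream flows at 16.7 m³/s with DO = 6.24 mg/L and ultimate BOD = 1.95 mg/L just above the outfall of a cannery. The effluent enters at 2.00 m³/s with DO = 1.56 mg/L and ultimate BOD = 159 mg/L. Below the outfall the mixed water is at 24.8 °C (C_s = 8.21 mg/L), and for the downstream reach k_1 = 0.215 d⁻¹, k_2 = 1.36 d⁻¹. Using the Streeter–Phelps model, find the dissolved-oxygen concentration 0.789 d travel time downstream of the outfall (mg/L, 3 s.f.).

DO ≈ 5.60 mg/L

Mixed DO = (16.7×6.24 + 2.00×1.56)/(16.7+2.00) = 107.3/18.70 = 5.739 mg/L.
Mixed L₀ = (16.7×1.95 + 2.00×159)/(18.70) = 350.6/18.70 = 18.75 mg/L.
Initial deficit D₀ = C_s − DO₀ = 8.21 − 5.739 = 2.471 mg/L.
D(0.789) = [0.215×18.75/(1.36−0.215)](e^(−0.215×0.789) − e^(−1.36×0.789)) + 2.471 e^(−1.36×0.789)
= 3.520 × (0.8440 − 0.3420) + 2.471 × 0.3420 = 2.612 mg/L.
DO = 8.21 − 2.612 = 5.598 mg/L.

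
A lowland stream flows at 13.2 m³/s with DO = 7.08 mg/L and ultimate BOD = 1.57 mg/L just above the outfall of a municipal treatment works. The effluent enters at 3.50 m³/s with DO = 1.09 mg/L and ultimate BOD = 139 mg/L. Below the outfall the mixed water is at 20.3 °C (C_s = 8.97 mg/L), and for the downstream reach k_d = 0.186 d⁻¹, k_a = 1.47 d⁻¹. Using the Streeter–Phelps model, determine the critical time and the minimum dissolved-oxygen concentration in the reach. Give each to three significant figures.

t_c ≈ 0.633 d; minimum DO ≈ 5.55 mg/L

Mixed DO = (13.2×7.08 + 3.50×1.09)/(13.2+3.50) = 97.27/16.70 = 5.825 mg/L.
Mixed L₀ = (13.2×1.57 + 3.50×139)/(16.70) = 507.2/16.70 = 30.37 mg/L.
Initial deficit D₀ = C_s − DO₀ = 8.97 − 5.825 = 3.145 mg/L.
t_c = (1/1.284) ln[(1.47/0.186)(1 − 3.145×1.284/(0.186×30.37))] = 0.7788 × ln(2.253) = 0.6327 d.
D_c = (0.186/1.47) × 30.37 × e^(−0.186×0.6327) = 0.1265 × 30.37 × 0.8890 = 3.416 mg/L.
Minimum DO = 8.97 − 3.416 = 5.554 mg/L.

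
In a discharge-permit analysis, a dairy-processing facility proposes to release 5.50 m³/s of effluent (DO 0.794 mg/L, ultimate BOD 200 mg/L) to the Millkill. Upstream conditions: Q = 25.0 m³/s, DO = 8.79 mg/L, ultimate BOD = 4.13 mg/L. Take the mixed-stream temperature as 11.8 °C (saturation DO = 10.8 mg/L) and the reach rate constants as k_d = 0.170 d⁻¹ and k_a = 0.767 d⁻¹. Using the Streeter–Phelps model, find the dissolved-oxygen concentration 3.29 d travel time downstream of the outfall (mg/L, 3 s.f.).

DO ≈ 5.00 mg/L

Mixed DO = (25.0×8.79 + 5.50×0.794)/(25.0+5.50) = 224.1/30.50 = 7.348 mg/L.
Mixed L₀ = (25.0×4.13 + 5.50×200)/(30.50) = 1203/30.50 = 39.45 mg/L.
Initial deficit D₀ = C_s − DO₀ = 10.8 − 7.348 = 3.452 mg/L.
D(3.29) = [0.170×39.45/(0.767−0.170)](e^(−0.170×3.29) − e^(−0.767×3.29)) + 3.452 e^(−0.767×3.29)
= 11.23 × (0.5716 − 0.08018) + 3.452 × 0.08018 = 5.797 mg/L.
DO = 10.8 − 5.797 = 5.003 mg/L.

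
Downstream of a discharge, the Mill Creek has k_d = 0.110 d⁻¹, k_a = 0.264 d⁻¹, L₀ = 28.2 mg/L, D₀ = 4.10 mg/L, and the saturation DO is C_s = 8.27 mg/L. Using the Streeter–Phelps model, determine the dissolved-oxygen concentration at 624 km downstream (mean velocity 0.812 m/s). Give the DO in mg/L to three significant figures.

Travel time t = x/v = 624 km / (0.812 m/s) = 624000 m / 0.812 m/s = 768500 s = 8.894 d.
k_d L₀/(k_a−k_d) = 0.110×28.2/(0.264−0.110) = 3.102/0.1540 = 20.14 mg/L.
e^(−k_d t) = e^(−0.110×8.894) = 0.3759; e^(−k_a t) = e^(−0.264×8.894) = 0.09555.
D = 20.14 × (0.3759 − 0.09555) + 4.10 × 0.09555 = 5.647 + 0.3918 = 6.039 mg/L.
DO = C_s − D = 8.27 − 6.039 = 2.231 mg/L.

DO ≈ 2.23 mg/L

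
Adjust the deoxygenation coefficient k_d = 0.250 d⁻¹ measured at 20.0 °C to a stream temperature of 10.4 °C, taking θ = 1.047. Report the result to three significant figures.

k_d ≈ 0.161 d⁻¹

k_d(T₂) = k_d(T₁) · θ^(T₂−T₁) = 0.250 × 1.047^(10.4−20.0)
= 0.250 × 1.047^-9.60 = 0.250 × 0.6434 = 0.1609 d⁻¹.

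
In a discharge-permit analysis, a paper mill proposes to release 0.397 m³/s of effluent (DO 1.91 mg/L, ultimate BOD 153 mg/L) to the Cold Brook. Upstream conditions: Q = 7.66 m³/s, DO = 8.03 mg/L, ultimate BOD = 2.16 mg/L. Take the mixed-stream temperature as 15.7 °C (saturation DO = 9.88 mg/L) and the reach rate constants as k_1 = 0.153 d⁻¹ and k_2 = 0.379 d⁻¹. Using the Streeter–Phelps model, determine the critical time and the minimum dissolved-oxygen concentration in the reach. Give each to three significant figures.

Mixed DO = (7.66×8.03 + 0.397×1.91)/(7.66+0.397) = 62.27/8.057 = 7.728 mg/L.
Mixed L₀ = (7.66×2.16 + 0.397×153)/(8.057) = 77.29/8.057 = 9.592 mg/L.
Initial deficit D₀ = C_s − DO₀ = 9.88 − 7.728 = 2.152 mg/L.
t_c = (1/0.2260) ln[(0.379/0.153)(1 − 2.152×0.2260/(0.153×9.592))] = 4.425 × ln(1.656) = 2.233 d.
D_c = (0.153/0.379) × 9.592 × e^(−0.153×2.233) = 0.4037 × 9.592 × 0.7106 = 2.752 mg/L.
Minimum DO = 9.88 − 2.752 = 7.128 mg/L.

t_c ≈ 2.23 d; minimum DO ≈ 7.13 mg/L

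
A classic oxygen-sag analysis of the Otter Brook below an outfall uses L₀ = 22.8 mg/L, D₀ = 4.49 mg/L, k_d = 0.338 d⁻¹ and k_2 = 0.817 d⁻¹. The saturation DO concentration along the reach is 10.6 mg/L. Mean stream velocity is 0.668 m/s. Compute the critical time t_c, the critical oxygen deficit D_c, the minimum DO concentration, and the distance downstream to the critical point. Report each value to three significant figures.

t_c = [1/(k_2−k_d)] ln[(k_2/k_d)(1 − D₀(k_2−k_d)/(k_d L₀))]
= [1/(0.817−0.338)] ln[(0.817/0.338)(1 − 4.49×0.4790/(0.338×22.8))]
= (1/0.4790) ln[2.417 × 0.7209] = 2.088 × ln(1.743) = 2.088 × 0.5554 = 1.159 d.
D_c = (k_d/k_2) L₀ e^(−k_d t_c) = (0.338/0.817) × 22.8 × e^(−0.338×1.159) = 0.4137 × 22.8 × 0.6758 = 6.374 mg/L.
Minimum DO = C_s − D_c = 10.6 − 6.374 = 4.226 mg/L.
x_c = v t_c = 0.668 m/s × 1.159 d × 86400 s/d = 66920 m ≈ 66.9 km.

t_c ≈ 1.16 d; D_c ≈ 6.37 mg/L; min DO ≈ 4.23 mg/L; x_c ≈ 66.9 km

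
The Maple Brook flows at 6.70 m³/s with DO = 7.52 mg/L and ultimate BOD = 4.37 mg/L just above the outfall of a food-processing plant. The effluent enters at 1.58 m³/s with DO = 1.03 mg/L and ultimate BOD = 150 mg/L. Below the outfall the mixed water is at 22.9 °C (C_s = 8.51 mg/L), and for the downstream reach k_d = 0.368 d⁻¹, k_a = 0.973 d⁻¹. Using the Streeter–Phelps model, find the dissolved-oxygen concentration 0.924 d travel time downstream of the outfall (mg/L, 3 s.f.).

Mixed DO = (6.70×7.52 + 1.58×1.03)/(6.70+1.58) = 52.01/8.280 = 6.282 mg/L.
Mixed L₀ = (6.70×4.37 + 1.58×150)/(8.280) = 266.3/8.280 = 32.16 mg/L.
Initial deficit D₀ = C_s − DO₀ = 8.51 − 6.282 = 2.228 mg/L.
D(0.924) = [0.368×32.16/(0.973−0.368)](e^(−0.368×0.924) − e^(−0.973×0.924)) + 2.228 e^(−0.973×0.924)
= 19.56 × (0.7117 − 0.4070) + 2.228 × 0.4070 = 6.869 mg/L.
DO = 8.51 − 6.869 = 1.641 mg/L.

DO ≈ 1.64 mg/L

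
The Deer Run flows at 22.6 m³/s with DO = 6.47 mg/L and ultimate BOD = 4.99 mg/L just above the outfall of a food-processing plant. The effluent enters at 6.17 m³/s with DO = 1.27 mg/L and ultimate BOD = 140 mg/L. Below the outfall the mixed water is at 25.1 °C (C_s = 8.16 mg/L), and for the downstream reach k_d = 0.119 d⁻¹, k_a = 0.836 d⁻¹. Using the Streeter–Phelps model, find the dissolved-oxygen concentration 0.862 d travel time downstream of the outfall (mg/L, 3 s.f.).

Mixed DO = (22.6×6.47 + 6.17×1.27)/(22.6+6.17) = 154.1/28.77 = 5.355 mg/L.
Mixed L₀ = (22.6×4.99 + 6.17×140)/(28.77) = 976.6/28.77 = 33.94 mg/L.
Initial deficit D₀ = C_s − DO₀ = 8.16 − 5.355 = 2.805 mg/L.
D(0.862) = [0.119×33.94/(0.836−0.119)](e^(−0.119×0.862) − e^(−0.836×0.862)) + 2.805 e^(−0.836×0.862)
= 5.634 × (0.9025 − 0.4864) + 2.805 × 0.4864 = 3.709 mg/L.
DO = 8.16 − 3.709 = 4.451 mg/L.

DO ≈ 4.45 mg/L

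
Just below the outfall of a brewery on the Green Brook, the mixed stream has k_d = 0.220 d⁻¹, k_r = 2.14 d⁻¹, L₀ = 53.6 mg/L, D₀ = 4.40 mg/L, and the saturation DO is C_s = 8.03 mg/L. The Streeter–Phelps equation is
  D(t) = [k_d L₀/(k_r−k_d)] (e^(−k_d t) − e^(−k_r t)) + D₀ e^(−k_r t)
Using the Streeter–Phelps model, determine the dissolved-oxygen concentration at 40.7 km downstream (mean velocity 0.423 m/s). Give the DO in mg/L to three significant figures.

Travel time t = x/v = 40.7 km / (0.423 m/s) = 40700 m / 0.423 m/s = 96220 s = 1.114 d.
k_d L₀/(k_r−k_d) = 0.220×53.6/(2.14−0.220) = 11.79/1.920 = 6.142 mg/L.
e^(−k_d t) = e^(−0.220×1.114) = 0.7827; e^(−k_r t) = e^(−2.14×1.114) = 0.09226.
D = 6.142 × (0.7827 − 0.09226) + 4.40 × 0.09226 = 4.241 + 0.4059 = 4.646 mg/L.
DO = C_s − D = 8.03 − 4.646 = 3.384 mg/L.

DO ≈ 3.38 mg/L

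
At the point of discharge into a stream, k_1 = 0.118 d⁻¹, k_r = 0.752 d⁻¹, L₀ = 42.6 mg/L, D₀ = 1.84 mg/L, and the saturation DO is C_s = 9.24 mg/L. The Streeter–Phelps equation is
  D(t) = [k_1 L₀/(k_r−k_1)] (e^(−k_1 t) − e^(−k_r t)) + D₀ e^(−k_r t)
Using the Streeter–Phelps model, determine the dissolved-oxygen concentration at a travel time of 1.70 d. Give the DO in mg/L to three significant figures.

DO ≈ 4.45 mg/L

k_1 L₀/(k_r−k_1) = 0.118×42.6/(0.752−0.118) = 5.027/0.6340 = 7.929 mg/L.
e^(−k_1 t) = e^(−0.118×1.700) = 0.8182; e^(−k_r t) = e^(−0.752×1.700) = 0.2785.
D = 7.929 × (0.8182 − 0.2785) + 1.84 × 0.2785 = 4.280 + 0.5124 = 4.792 mg/L.
DO = C_s − D = 9.24 − 4.792 = 4.448 mg/L.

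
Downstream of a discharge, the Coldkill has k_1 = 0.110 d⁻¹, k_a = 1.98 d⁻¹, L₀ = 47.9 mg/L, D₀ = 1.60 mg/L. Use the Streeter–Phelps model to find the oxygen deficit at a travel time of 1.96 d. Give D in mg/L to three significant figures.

k_1 L₀/(k_a−k_1) = 0.110×47.9/(1.98−0.110) = 5.269/1.870 = 2.818 mg/L.
e^(−k_1 t) = e^(−0.110×1.960) = 0.8061; e^(−k_a t) = e^(−1.98×1.960) = 0.02063.
D = 2.818 × (0.8061 − 0.02063) + 1.60 × 0.02063 = 2.213 + 0.03301 = 2.246 mg/L.

D ≈ 2.25 mg/L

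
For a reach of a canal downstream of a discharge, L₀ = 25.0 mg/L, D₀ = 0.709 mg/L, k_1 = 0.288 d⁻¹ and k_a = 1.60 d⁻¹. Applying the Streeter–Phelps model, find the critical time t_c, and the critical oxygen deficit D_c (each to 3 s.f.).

t_c ≈ 1.20 d; D_c ≈ 3.18 mg/L

t_c = [1/(k_a−k_1)] ln[(k_a/k_1)(1 − D₀(k_a−k_1)/(k_1 L₀))]
= [1/(1.60−0.288)] ln[(1.60/0.288)(1 − 0.709×1.312/(0.288×25.0))]
= (1/1.312) ln[5.556 × 0.8708] = 0.7622 × ln(4.838) = 0.7622 × 1.576 = 1.202 d.
D_c = (k_1/k_a) L₀ e^(−k_1 t_c) = (0.288/1.60) × 25.0 × e^(−0.288×1.202) = 0.1800 × 25.0 × 0.7075 = 3.184 mg/L.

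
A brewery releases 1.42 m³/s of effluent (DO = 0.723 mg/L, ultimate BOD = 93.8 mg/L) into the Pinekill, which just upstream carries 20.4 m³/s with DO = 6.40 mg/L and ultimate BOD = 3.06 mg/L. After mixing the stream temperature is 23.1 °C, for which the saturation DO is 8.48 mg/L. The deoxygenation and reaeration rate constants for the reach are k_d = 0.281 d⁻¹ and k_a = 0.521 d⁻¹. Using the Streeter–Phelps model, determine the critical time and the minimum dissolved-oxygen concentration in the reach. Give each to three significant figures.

t_c ≈ 1.47 d; minimum DO ≈ 5.28 mg/L

Mixed DO = (20.4×6.40 + 1.42×0.723)/(20.4+1.42) = 131.6/21.82 = 6.031 mg/L.
Mixed L₀ = (20.4×3.06 + 1.42×93.8)/(21.82) = 195.6/21.82 = 8.965 mg/L.
Initial deficit D₀ = C_s − DO₀ = 8.48 − 6.031 = 2.449 mg/L.
t_c = (1/0.2400) ln[(0.521/0.281)(1 − 2.449×0.2400/(0.281×8.965))] = 4.167 × ln(1.421) = 1.465 d.
D_c = (0.281/0.521) × 8.965 × e^(−0.281×1.465) = 0.5393 × 8.965 × 0.6625 = 3.203 mg/L.
Minimum DO = 8.48 − 3.203 = 5.277 mg/L.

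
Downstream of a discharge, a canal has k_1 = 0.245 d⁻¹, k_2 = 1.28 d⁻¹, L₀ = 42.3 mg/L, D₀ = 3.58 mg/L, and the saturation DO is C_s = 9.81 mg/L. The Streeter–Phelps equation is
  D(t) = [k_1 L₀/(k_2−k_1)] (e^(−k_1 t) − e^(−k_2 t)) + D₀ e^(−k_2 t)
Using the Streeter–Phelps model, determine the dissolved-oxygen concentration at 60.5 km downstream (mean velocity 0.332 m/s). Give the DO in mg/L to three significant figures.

Travel time t = x/v = 60.5 km / (0.332 m/s) = 60500 m / 0.332 m/s = 182200 s = 2.109 d.
k_1 L₀/(k_2−k_1) = 0.245×42.3/(1.28−0.245) = 10.36/1.035 = 10.01 mg/L.
e^(−k_1 t) = e^(−0.245×2.109) = 0.5965; e^(−k_2 t) = e^(−1.28×2.109) = 0.06723.
D = 10.01 × (0.5965 − 0.06723) + 3.58 × 0.06723 = 5.299 + 0.2407 = 5.540 mg/L.
DO = C_s − D = 9.81 − 5.540 = 4.270 mg/L.

DO ≈ 4.27 mg/L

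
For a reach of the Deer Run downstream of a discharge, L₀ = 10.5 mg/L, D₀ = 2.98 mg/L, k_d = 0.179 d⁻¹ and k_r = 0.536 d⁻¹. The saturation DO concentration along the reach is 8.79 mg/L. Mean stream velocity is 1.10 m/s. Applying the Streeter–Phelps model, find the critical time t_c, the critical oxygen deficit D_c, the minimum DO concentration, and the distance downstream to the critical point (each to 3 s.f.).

t_c ≈ 0.734 d; D_c ≈ 3.07 mg/L; min DO ≈ 5.72 mg/L; x_c ≈ 69.7 km

At the critical point dD/dt = 0, so k_d L₀ e^(−k_d t) = k_r D. Substituting D(t) from the Streeter–Phelps equation and solving for t gives
t_c = ln[(k_r/k_d)(1 − D₀(k_r−k_d)/(k_d L₀))] / (k_r−k_d).
Here k_r−k_d = 0.3570 d⁻¹ and 1 − D₀(k_r−k_d)/(k_d L₀) = 1 − 2.98×0.3570/(0.179×10.5) = 0.4340, so
t_c = ln(2.994 × 0.4340) / 0.3570 = 0.2620 / 0.3570 = 0.7338 d.
D_c = (k_d/k_r) L₀ e^(−k_d t_c) = (0.179/0.536) × 10.5 × e^(−0.179×0.7338) = 0.3340 × 10.5 × 0.8769 = 3.075 mg/L.
Minimum DO = C_s − D_c = 8.79 − 3.075 = 5.715 mg/L.
x_c = v t_c = 1.10 m/s × 0.7338 d × 86400 s/d = 69740 m ≈ 69.7 km.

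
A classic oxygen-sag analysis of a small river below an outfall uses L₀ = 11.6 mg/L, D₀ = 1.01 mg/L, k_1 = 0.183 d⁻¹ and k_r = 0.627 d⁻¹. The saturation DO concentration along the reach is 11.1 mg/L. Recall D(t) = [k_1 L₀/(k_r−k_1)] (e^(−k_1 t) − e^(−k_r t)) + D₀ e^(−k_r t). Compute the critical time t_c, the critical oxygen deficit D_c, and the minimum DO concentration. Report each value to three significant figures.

t_c ≈ 2.24 d; D_c ≈ 2.25 mg/L; min DO ≈ 8.85 mg/L

At the critical point dD/dt = 0, so k_1 L₀ e^(−k_1 t) = k_r D. Substituting D(t) from the Streeter–Phelps equation and solving for t gives
t_c = ln[(k_r/k_1)(1 − D₀(k_r−k_1)/(k_1 L₀))] / (k_r−k_1).
Here k_r−k_1 = 0.4440 d⁻¹ and 1 − D₀(k_r−k_1)/(k_1 L₀) = 1 − 1.01×0.4440/(0.183×11.6) = 0.7888, so
t_c = ln(3.426 × 0.7888) / 0.4440 = 0.9942 / 0.4440 = 2.239 d.
L(t_c) = L₀ e^(−k_1 t_c) = 11.6 × 0.6638 = 7.700 mg/L, and at the critical point k_r D_c = k_1 L, so D_c = (0.183/0.627) × 7.700 = 2.247 mg/L.
Minimum DO = C_s − D_c = 11.1 − 2.247 = 8.853 mg/L.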